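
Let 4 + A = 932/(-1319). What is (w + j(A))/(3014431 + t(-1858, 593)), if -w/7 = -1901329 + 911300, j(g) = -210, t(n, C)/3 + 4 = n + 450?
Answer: 6929993/3010195 ≈ 2.3022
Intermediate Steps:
t(n, C) = 1338 + 3*n (t(n, C) = -12 + 3*(n + 450) = -12 + 3*(450 + n) = -12 + (1350 + 3*n) = 1338 + 3*n)
A = -6208/1319 (A = -4 + 932/(-1319) = -4 + 932*(-1/1319) = -4 - 932/1319 = -6208/1319 ≈ -4.7066)
w = 6930203 (w = -7*(-1901329 + 911300) = -7*(-990029) = 6930203)
(w + j(A))/(3014431 + t(-1858, 593)) = (6930203 - 210)/(3014431 + (1338 + 3*(-1858))) = 6929993/(3014431 + (1338 - 5574)) = 6929993/(3014431 - 4236) = 6929993/3010195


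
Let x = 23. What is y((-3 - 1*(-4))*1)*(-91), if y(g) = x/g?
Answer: -2093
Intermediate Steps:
y(g) = 23/g
y((-3 - 1*(-4))*1)*(-91) = (23/(((-3 - 1*(-4))*1)))*(-91) = (23/(((-3 + 4)*1)))*(-91) = (23/((1*1)))*(-91) = (23/1)*(-91) = (23*1)*(-91) = 23*(-91) = -2093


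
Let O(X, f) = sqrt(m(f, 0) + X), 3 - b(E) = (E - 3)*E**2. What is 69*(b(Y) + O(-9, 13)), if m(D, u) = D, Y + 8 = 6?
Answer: 1725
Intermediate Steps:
Y = -2 (Y = -8 + 6 = -2)
b(E) = 3 - E**2*(-3 + E) (b(E) = 3 - (E - 3)*E**2 = 3 - (-3 + E)*E**2 = 3 - E**2*(-3 + E))
O(X, f) = sqrt(X + f) (O(X, f) = sqrt(f + X) = sqrt(X + f))
69*(b(Y) + O(-9, 13)) = 69*((3 - 1*(-2)**3 + 3*(-2)**2) + sqrt(-9 + 13)) = 69*((3 - 1*(-8) + 3*4) + sqrt(4)) = 69*((3 + 8 + 12) + 2) = 69*(23 + 2) = 69*25 = 1725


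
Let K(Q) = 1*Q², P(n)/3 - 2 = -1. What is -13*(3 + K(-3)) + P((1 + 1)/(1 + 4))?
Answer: -153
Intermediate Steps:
P(n) = 3 (P(n) = 6 + 3*(-1) = 6 - 3 = 3)
K(Q) = Q²
-13*(3 + K(-3)) + P((1 + 1)/(1 + 4)) = -13*(3 + (-3)²) + 3 = -13*(3 + 9) + 3 = -13*12 + 3 = -156 + 3 = -153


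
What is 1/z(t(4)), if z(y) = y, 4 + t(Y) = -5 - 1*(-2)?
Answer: -1/7 ≈ -0.14286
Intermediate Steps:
t(Y) = -7 (t(Y) = -4 + (-5 - 1*(-2)) = -4 + (-5 + 2) = -4 - 3 = -7)
1/z(t(4)) = 1/(-7) = -1/7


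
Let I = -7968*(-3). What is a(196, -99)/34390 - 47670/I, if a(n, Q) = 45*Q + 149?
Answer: -145191827/68504880 ≈ -2.1194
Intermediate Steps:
a(n, Q) = 149 + 45*Q
I = 23904
a(196, -99)/34390 - 47670/I = (149 + 45*(-99))/34390 - 47670/23904 = (149 - 4455)*(1/34390) - 47670*1/23904 = -4306*1/34390 - 7945/3984 = -2153/17195 - 7945/3984 = -145191827/68504880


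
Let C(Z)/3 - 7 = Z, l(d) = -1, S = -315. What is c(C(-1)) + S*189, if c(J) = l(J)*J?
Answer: -59553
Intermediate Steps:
C(Z) = 21 + 3*Z
c(J) = -J
c(C(-1)) + S*189 = -(21 + 3*(-1)) - 315*189 = -(21 - 3) - 59535 = -1*18 - 59535 = -18 - 59535 = -59553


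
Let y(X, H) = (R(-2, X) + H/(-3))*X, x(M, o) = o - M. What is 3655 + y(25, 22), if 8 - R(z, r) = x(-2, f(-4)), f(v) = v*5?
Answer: 12365/3 ≈ 4121.7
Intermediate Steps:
f(v) = 5*v
R(z, r) = 26 (R(z, r) = 8 - (5*(-4) - 1*(-2)) = 8 - (-20 + 2) = 8 - 1*(-18) = 8 + 18 = 26)
y(X, H) = X*(26 - H/3) (y(X, H) = (26 + H/(-3))*X = (26 + H*(-⅓))*X = (26 - H/3)*X = X*(26 - H/3))
3655 + y(25, 22) = 3655 + (⅓)*25*(78 - 1*22) = 3655 + (⅓)*25*(78 - 22) = 3655 + (⅓)*25*56 = 3655 + 1400/3 = 12365/3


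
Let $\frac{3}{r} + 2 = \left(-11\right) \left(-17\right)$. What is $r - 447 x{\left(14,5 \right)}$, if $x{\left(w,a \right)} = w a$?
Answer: $- \frac{5788647}{185} \approx -31290.0$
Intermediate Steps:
$x{\left(w,a \right)} = a w$
$r = \frac{3}{185}$ ($r = \frac{3}{-2 - -187} = \frac{3}{-2 + 187} = \frac{3}{185} \approx 0.016216$)
$r - 447 x{\left(14,5 \right)} = \frac{3}{185} - 447 \cdot 5 \cdot 14 = \frac{3}{185} - 31290 = - \frac{5788647}{185}$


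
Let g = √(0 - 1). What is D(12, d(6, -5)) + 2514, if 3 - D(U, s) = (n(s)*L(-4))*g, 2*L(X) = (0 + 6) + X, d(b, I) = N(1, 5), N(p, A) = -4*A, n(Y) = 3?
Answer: 2517 - 3*I ≈ 2517.0 - 3.0*I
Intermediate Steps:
g = I (g = √(-1) = I ≈ 1.0*I)
d(b, I) = -20 (d(b, I) = -4*5 = -20)
L(X) = 3 + X/2 (L(X) = ((0 + 6) + X)/2 = (6 + X)/2 = 3 + X/2)
D(U, s) = 3 - 3*I (D(U, s) = 3 - 3*(3 + (½)*(-4))*I = 3 - 3*(3 - 2)*I = 3 - 3*1*I = 3 - 3*I)
D(12, d(6, -5)) + 2514 = (3 - 3*I) + 2514 = 2517 - 3*I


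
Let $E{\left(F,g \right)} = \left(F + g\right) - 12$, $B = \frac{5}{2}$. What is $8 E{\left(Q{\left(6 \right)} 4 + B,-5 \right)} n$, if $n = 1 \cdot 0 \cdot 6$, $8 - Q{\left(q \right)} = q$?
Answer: $0$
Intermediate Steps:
$Q{\left(q \right)} = 8 - q$
$B = \frac{5}{2}$ ($B = 5 \cdot \frac{1}{2} = \frac{5}{2} \approx 2.5$)
$n = 0$ ($n = 0 \cdot 6 = 0$)
$E{\left(F,g \right)} = -12 + F + g$ ($E{\left(F,g \right)} = \left(F + g\right) - 12 = -12 + F + g$)
$8 E{\left(Q{\left(6 \right)} 4 + B,-5 \right)} n = 8 \left(-12 + \left(\left(8 - 6\right) 4 + \frac{5}{2}\right) - 5\right) 0 = 8 \left(-12 + \left(2 \cdot 4 + \frac{5}{2}\right) - 5\right) 0 = 8 \left(-12 + \left(8 + \frac{5}{2}\right) - 5\right) 0 = 8 \left(-12 + \frac{21}{2} - 5\right) 0 = 8 \left(- \frac{13}{2}\right) 0 = \left(-52\right) 0 = 0$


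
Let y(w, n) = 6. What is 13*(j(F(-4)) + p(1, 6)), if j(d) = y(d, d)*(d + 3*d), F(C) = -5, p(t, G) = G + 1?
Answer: -1469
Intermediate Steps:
p(t, G) = 1 + G
j(d) = 24*d (j(d) = 6*(d + 3*d) = 6*(4*d) = 24*d)
13*(j(F(-4)) + p(1, 6)) = 13*(24*(-5) + (1 + 6)) = 13*(-120 + 7) = 13*(-113) = -1469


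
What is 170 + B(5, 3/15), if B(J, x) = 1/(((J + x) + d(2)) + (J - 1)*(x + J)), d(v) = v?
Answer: 4761/28 ≈ 170.04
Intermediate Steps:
B(J, x) = 1/(2 + J + x + (-1 + J)*(J + x)) (B(J, x) = 1/(((J + x) + 2) + (J - 1)*(x + J)) = 1/((2 + J + x) + (-1 + J)*(J + x)) = 1/(2 + J + x + (-1 + J)*(J + x)))
170 + B(5, 3/15) = 170 + 1/(2 + 5**2 + 5*(3/15)) = 170 + 1/(2 + 25 + 5*(3*(1/15))) = 170 + 1/(2 + 25 + 5*(1/5)) = 170 + 1/(2 + 25 + 1) = 170 + 1/28 = 4761/28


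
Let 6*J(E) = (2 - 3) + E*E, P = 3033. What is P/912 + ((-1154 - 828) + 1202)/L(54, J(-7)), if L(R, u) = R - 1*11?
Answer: -193647/13072 ≈ -14.814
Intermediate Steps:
J(E) = -⅙ + E²/6 (J(E) = ((2 - 3) + E*E)/6 = (-1 + E²)/6 = -⅙ + E²/6)
L(R, u) = -11 + R (L(R, u) = R - 11 = -11 + R)
P/912 + ((-1154 - 828) + 1202)/L(54, J(-7)) = 3033/912 + ((-1154 - 828) + 1202)/(-11 + 54) = 3033*(1/912) + (-1982 + 1202)/43 = 1011/304 - 780*1/43 = 1011/304 - 780/43 = -193647/13072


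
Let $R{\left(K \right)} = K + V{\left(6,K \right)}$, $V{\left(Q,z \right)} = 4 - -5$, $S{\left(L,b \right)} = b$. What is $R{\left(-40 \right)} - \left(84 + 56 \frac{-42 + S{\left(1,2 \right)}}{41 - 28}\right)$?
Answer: $\frac{745}{13} \approx 57.308$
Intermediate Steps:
$V{\left(Q,z \right)} = 9$ ($V{\left(Q,z \right)} = 4 + 5 = 9$)
$R{\left(K \right)} = 9 + K$ ($R{\left(K \right)} = K + 9 = 9 + K$)
$R{\left(-40 \right)} - \left(84 + 56 \frac{-42 + S{\left(1,2 \right)}}{41 - 28}\right) = \left(9 - 40\right) - \left(84 + 56 \frac{-42 + 2}{41 - 28}\right) = -31 - \left(84 + 56 \left(- \frac{40}{13}\right)\right) = -31 - \left(84 - \frac{2240}{13}\right) = -31 - - \frac{1148}{13} = -31 + \frac{1148}{13} = \frac{745}{13}$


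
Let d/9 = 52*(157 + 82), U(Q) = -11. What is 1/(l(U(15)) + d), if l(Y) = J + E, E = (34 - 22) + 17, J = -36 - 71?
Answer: 1/111774 ≈ 8.9466e-6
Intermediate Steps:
d = 111852 (d = 9*(52*(157 + 82)) = 9*(52*239) = 9*12428 = 111852)
J = -107
E = 29 (E = 12 + 17 = 29)
l(Y) = -78 (l(Y) = -107 + 29 = -78)
1/(l(U(15)) + d) = 1/(-78 + 111852) = 1/111774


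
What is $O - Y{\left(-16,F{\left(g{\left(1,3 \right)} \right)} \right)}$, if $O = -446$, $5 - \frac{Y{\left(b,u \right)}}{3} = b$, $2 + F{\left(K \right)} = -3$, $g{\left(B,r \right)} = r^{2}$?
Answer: $-509$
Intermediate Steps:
$F{\left(K \right)} = -5$ ($F{\left(K \right)} = -2 - 3 = -5$)
$Y{\left(b,u \right)} = 15 - 3 b$
$O - Y{\left(-16,F{\left(g{\left(1,3 \right)} \right)} \right)} = -446 - \left(15 - -48\right) = -446 - \left(15 + 48\right) = -446 - 63 = -509$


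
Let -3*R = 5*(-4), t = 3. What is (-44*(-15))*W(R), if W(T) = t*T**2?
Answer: 88000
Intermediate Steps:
R = 20/3 (R = -5*(-4)/3 = -1/3*(-20) = 20/3 ≈ 6.6667)
W(T) = 3*T**2
(-44*(-15))*W(R) = (-44*(-15))*(3*(20/3)**2) = 660*(3*(400/9)) = 660*(400/3) = 88000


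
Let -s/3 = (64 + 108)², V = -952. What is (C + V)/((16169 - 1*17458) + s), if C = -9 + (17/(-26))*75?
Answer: 26261/2341066 ≈ 0.011218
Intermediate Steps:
s = -88752 (s = -3*(64 + 108)² = -3*172² = -3*29584 = -88752)
C = -1509/26 (C = -9 + (17*(-1/26))*75 = -9 - 17/26*75 = -9 - 1275/26 = -1509/26 ≈ -58.038)
(C + V)/((16169 - 1*17458) + s) = (-1509/26 - 952)/((16169 - 1*17458) - 88752) = -26261/(26*((16169 - 17458) - 88752)) = -26261/(26*(-1289 - 88752)) = -26261/26/(-90041) = -26261/26*(-1/90041) = 26261/2341066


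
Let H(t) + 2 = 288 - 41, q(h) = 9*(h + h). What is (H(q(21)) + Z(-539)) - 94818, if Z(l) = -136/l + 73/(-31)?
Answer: -1580255388/16709 ≈ -94575.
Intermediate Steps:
q(h) = 18*h (q(h) = 9*(2*h) = 18*h)
Z(l) = -73/31 - 136/l (Z(l) = -136/l + 73*(-1/31) = -136/l - 73/31 = -73/31 - 136/l)
H(t) = 245 (H(t) = -2 + (288 - 41) = -2 + 247 = 245)
(H(q(21)) + Z(-539)) - 94818 = (245 + (-73/31 - 136/(-539))) - 94818 = (245 + (-73/31 - 136*(-1/539))) - 94818 = (245 + (-73/31 + 136/539)) - 94818 = (245 - 35131/16709) - 94818 = 4058574/16709 - 94818 = -1580255388/16709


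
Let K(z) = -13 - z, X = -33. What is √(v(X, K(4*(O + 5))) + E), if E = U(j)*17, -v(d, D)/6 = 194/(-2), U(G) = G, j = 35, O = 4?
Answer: √1177 ≈ 34.307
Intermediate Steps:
v(d, D) = 582 (v(d, D) = -1164/(-2) = -1164*(-1)/2 = -6*(-97) = 582)
E = 595 (E = 35*17 = 595)
√(v(X, K(4*(O + 5))) + E) = √(582 + 595) = √1177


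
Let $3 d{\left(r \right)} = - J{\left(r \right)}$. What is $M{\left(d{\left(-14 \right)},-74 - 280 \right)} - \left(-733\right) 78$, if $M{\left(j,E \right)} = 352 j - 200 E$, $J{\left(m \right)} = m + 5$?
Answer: $129030$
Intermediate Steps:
$J{\left(m \right)} = 5 + m$
$d{\left(r \right)} = - \frac{5}{3} - \frac{r}{3}$ ($d{\left(r \right)} = \frac{\left(-1\right) \left(5 + r\right)}{3} = \frac{-5 - r}{3} = - \frac{5}{3} - \frac{r}{3}$)
$M{\left(j,E \right)} = - 200 E + 352 j$
$M{\left(d{\left(-14 \right)},-74 - 280 \right)} - \left(-733\right) 78 = \left(- 200 \left(-74 - 280\right) + 352 \left(- \frac{5}{3} - - \frac{14}{3}\right)\right) - \left(-733\right) 78 = \left(\left(-200\right) \left(-354\right) + 352 \left(- \frac{5}{3} + \frac{14}{3}\right)\right) - -57174 = \left(70800 + 352 \cdot 3\right) + 57174 = \left(70800 + 1056\right) + 57174 = 71856 + 57174 = 129030$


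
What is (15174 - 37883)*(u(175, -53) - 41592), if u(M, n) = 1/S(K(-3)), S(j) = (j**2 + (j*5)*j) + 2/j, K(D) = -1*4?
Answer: 180401885630/191 ≈ 9.4451e+8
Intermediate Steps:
K(D) = -4
S(j) = 2/j + 6*j**2 (S(j) = (j**2 + (5*j)*j) + 2/j = (j**2 + 5*j**2) + 2/j = 6*j**2 + 2/j = 2/j + 6*j**2)
u(M, n) = 2/191 (u(M, n) = 1/(2*(1 + 3*(-4)**3)/(-4)) = 1/(2*(-1/4)*(1 + 3*(-64))) = 1/(2*(-1/4)*(1 - 192)) = 1/(2*(-1/4)*(-191)) = 1/(191/2) = 2/191)
(15174 - 37883)*(u(175, -53) - 41592) = (15174 - 37883)*(2/191 - 41592) = -22709*(-7944070/191) = 180401885630/191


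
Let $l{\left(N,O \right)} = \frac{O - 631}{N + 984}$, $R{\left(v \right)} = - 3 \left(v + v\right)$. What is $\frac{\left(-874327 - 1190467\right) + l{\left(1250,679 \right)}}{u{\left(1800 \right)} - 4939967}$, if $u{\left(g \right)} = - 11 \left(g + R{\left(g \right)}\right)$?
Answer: $\frac{2306374874}{5407360139} \approx 0.42653$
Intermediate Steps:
$R{\left(v \right)} = - 6 v$ ($R{\left(v \right)} = - 3 \cdot 2 v = - 6 v$)
$l{\left(N,O \right)} = \frac{-631 + O}{984 + N}$
$u{\left(g \right)} = 55 g$ ($u{\left(g \right)} = - 11 \left(g - 6 g\right) = - 11 \left(- 5 g\right) = 55 g$)
$\frac{\left(-874327 - 1190467\right) + l{\left(1250,679 \right)}}{u{\left(1800 \right)} - 4939967} = \frac{\left(-874327 - 1190467\right) + \frac{-631 + 679}{984 + 1250}}{55 \cdot 1800 - 4939967} = \frac{-2064794 + \frac{1}{2234} \cdot 48}{99000 - 4939967} = \frac{-2064794 + \frac{1}{2234} \cdot 48}{-4840967} = \left(-2064794 + \frac{24}{1117}\right) \left(- \frac{1}{4840967}\right) = \left(- \frac{2306374874}{1117}\right) \left(- \frac{1}{4840967}\right) = \frac{2306374874}{5407360139}$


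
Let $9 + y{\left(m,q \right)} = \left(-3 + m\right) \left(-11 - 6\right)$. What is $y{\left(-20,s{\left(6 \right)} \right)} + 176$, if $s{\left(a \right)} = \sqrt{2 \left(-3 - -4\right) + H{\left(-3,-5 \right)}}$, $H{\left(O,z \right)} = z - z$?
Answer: $558$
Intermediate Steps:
$H{\left(O,z \right)} = 0$
$s{\left(a \right)} = \sqrt{2}$ ($s{\left(a \right)} = \sqrt{2 \left(-3 - -4\right) + 0} = \sqrt{2 \left(-3 + 4\right) + 0} = \sqrt{2 \cdot 1 + 0} = \sqrt{2 + 0} = \sqrt{2}$)
$y{\left(m,q \right)} = 42 - 17 m$ ($y{\left(m,q \right)} = -9 + \left(-3 + m\right) \left(-11 - 6\right) = -9 + \left(-3 + m\right) \left(-17\right) = -9 - \left(-51 + 17 m\right) = 42 - 17 m$)
$y{\left(-20,s{\left(6 \right)} \right)} + 176 = \left(42 - -340\right) + 176 = \left(42 + 340\right) + 176 = 382 + 176 = 558$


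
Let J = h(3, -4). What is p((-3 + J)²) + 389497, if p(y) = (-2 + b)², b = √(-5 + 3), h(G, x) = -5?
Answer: 389499 - 4*I*√2 ≈ 3.895e+5 - 5.6569*I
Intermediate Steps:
J = -5
b = I*√2 (b = √(-2) = I*√2 ≈ 1.4142*I)
p(y) = (-2 + I*√2)²
p((-3 + J)²) + 389497 = (2 - I*√2)² + 389497 = 389497 + (2 - I*√2)²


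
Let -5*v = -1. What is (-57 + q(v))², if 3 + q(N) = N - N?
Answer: 3600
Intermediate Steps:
v = ⅕ (v = -⅕*(-1) = ⅕ ≈ 0.20000)
q(N) = -3 (q(N) = -3 + (N - N) = -3 + 0 = -3)
(-57 + q(v))² = (-57 - 3)² = (-60)² = 3600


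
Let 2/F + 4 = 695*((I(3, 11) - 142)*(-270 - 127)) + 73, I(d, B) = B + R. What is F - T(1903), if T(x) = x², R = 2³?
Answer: -61450990389062/16968807 ≈ -3.6214e+6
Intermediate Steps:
R = 8
I(d, B) = 8 + B (I(d, B) = B + 8 = 8 + B)
F = 1/16968807 (F = 2/(-4 + (695*(((8 + 11) - 142)*(-270 - 127)) + 73)) = 2/(-4 + (695*((19 - 142)*(-397)) + 73)) = 2/(-4 + (695*(-123*(-397)) + 73)) = 2/(-4 + (695*48831 + 73)) = 2/(-4 + (33937545 + 73)) = 2/(-4 + 33937618) = 2/33937614 = 2*(1/33937614) = 1/16968807 ≈ 5.8932e-8)
F - T(1903) = 1/16968807 - 1*1903² = 1/16968807 - 1*3621409 = 1/16968807 - 3621409 = -61450990389062/16968807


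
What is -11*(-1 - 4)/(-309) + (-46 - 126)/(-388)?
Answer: 7952/29973 ≈ 0.26531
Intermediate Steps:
-11*(-1 - 4)/(-309) + (-46 - 126)/(-388) = -11*(-5)*(-1/309) - 172*(-1/388) = 55*(-1/309) + 43/97 = -55/309 + 43/97 = 7952/29973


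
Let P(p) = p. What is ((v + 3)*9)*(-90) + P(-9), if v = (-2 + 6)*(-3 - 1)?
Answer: 10521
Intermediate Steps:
v = -16 (v = 4*(-4) = -16)
((v + 3)*9)*(-90) + P(-9) = ((-16 + 3)*9)*(-90) - 9 = -13*9*(-90) - 9 = -117*(-90) - 9 = 10530 - 9 = 10521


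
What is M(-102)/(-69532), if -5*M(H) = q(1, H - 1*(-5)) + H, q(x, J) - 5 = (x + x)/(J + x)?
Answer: -4657/16687680 ≈ -0.00027907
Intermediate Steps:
q(x, J) = 5 + 2*x/(J + x) (q(x, J) = 5 + (x + x)/(J + x) = 5 + (2*x)/(J + x) = 5 + 2*x/(J + x))
M(H) = -H/5 - (32 + 5*H)/(5*(6 + H)) (M(H) = -((5*(H - 1*(-5)) + 7*1)/((H - 1*(-5)) + 1) + H)/5 = -((5*(H + 5) + 7)/((H + 5) + 1) + H)/5 = -((5*(5 + H) + 7)/((5 + H) + 1) + H)/5 = -(((25 + 5*H) + 7)/(6 + H) + H)/5 = -((32 + 5*H)/(6 + H) + H)/5 = -(H + (32 + 5*H)/(6 + H))/5 = -H/5 - (32 + 5*H)/(5*(6 + H)))
M(-102)/(-69532) = ((-32 - 1*(-102)**2 - 11*(-102))/(5*(6 - 102)))/(-69532) = ((1/5)*(-32 - 1*10404 + 1122)/(-96))*(-1/69532) = ((1/5)*(-1/96)*(-32 - 10404 + 1122))*(-1/69532) = ((1/5)*(-1/96)*(-9314))*(-1/69532) = (4657/240)*(-1/69532) = -4657/16687680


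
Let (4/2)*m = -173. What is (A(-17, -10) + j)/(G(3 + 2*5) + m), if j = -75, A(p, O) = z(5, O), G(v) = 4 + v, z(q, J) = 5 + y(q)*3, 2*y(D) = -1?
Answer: 143/139 ≈ 1.0288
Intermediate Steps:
y(D) = -½ (y(D) = (½)*(-1) = -½)
m = -173/2 (m = (½)*(-173) = -173/2 ≈ -86.500)
z(q, J) = 7/2 (z(q, J) = 5 - ½*3 = 5 - 3/2 = 7/2)
A(p, O) = 7/2
(A(-17, -10) + j)/(G(3 + 2*5) + m) = (7/2 - 75)/((4 + (3 + 2*5)) - 173/2) = -143/(2*((4 + (3 + 10)) - 173/2)) = -143/(2*((4 + 13) - 173/2)) = -143/(2*(17 - 173/2)) = -143/(2*(-139/2)) = -143/2*(-2/139) = 143/139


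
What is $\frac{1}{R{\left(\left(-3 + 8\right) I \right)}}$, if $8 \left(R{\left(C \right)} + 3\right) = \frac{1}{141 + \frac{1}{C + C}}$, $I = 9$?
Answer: $- \frac{50764}{152247} \approx -0.33343$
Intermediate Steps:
$R{\left(C \right)} = -3 + \frac{1}{8 \left(141 + \frac{1}{2 C}\right)}$ ($R{\left(C \right)} = -3 + \frac{1}{8 \left(141 + \frac{1}{C + C}\right)} = -3 + \frac{1}{8 \left(141 + \frac{1}{2 C}\right)}$)
$\frac{1}{R{\left(\left(-3 + 8\right) I \right)}} = \frac{1}{\frac{1}{4} \frac{1}{1 + 282 \left(-3 + 8\right) 9} \left(-12 - 3383 \left(-3 + 8\right) 9\right)} = \frac{1}{\frac{1}{4} \frac{1}{1 + 282 \cdot 5 \cdot 9} \left(-12 - 3383 \cdot 5 \cdot 9\right)} = \frac{1}{\frac{1}{4} \frac{1}{1 + 282 \cdot 45} \left(-12 - 152235\right)} = \frac{1}{\frac{1}{4} \frac{1}{1 + 12690} \left(-12 - 152235\right)} = \frac{1}{\frac{1}{4} \cdot \frac{1}{12691} \left(-152247\right)} = \frac{1}{- \frac{152247}{50764}} = - \frac{50764}{152247}$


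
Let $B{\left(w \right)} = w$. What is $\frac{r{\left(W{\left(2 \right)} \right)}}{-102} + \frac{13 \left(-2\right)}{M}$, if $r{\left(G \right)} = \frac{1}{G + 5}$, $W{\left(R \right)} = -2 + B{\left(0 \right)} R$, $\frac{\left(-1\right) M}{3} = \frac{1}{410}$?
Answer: $\frac{1087319}{306} \approx 3553.3$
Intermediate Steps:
$M = - \frac{3}{410} \approx -0.0073171$
$W{\left(R \right)} = -2$ ($W{\left(R \right)} = -2 + 0 R = -2 + 0 = -2$)
$r{\left(G \right)} = \frac{1}{5 + G}$
$\frac{r{\left(W{\left(2 \right)} \right)}}{-102} + \frac{13 \left(-2\right)}{M} = \frac{1}{\left(5 - 2\right) \left(-102\right)} + \frac{13 \left(-2\right)}{- \frac{3}{410}} = \frac{1}{3} \left(- \frac{1}{102}\right) - - \frac{10660}{3} = \frac{1}{3} \left(- \frac{1}{102}\right) + \frac{10660}{3} = - \frac{1}{306} + \frac{10660}{3} = \frac{1087319}{306}$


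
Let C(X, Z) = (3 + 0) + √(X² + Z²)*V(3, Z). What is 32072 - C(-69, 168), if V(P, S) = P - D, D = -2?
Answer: 32069 - 15*√3665 ≈ 31161.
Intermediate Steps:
V(P, S) = 2 + P (V(P, S) = P - 1*(-2) = P + 2 = 2 + P)
C(X, Z) = 3 + 5*√(X² + Z²) (C(X, Z) = (3 + 0) + √(X² + Z²)*(2 + 3) = 3 + √(X² + Z²)*5 = 3 + 5*√(X² + Z²))
32072 - C(-69, 168) = 32072 - (3 + 5*√((-69)² + 168²)) = 32072 - (3 + 5*√(4761 + 28224)) = 32072 - (3 + 5*√32985) = 32072 - (3 + 5*(3*√3665)) = 32072 - (3 + 15*√3665) = 32072 + (-3 - 15*√3665) = 32069 - 15*√3665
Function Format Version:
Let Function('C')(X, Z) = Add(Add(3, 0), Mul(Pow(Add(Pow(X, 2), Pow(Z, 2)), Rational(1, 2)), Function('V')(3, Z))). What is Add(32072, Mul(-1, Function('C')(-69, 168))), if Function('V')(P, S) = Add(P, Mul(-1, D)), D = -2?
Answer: Add(32069, Mul(-15, Pow(3665, Rational(1, 2)))) ≈ 31161.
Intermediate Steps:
Function('V')(P, S) = Add(2, P) (Function('V')(P, S) = Add(P, Mul(-1, -2)) = Add(P, 2) = Add(2, P))
Function('C')(X, Z) = Add(3, Mul(5, Pow(Add(Pow(X, 2), Pow(Z, 2)), Rational(1, 2)))) (Function('C')(X, Z) = Add(Add(3, 0), Mul(Pow(Add(Pow(X, 2), Pow(Z, 2)), Rational(1, 2)), Add(2, 3))) = Add(3, Mul(Pow(Add(Pow(X, 2), Pow(Z, 2)), Rational(1, 2)), 5)) = Add(3, Mul(5, Pow(Add(Pow(X, 2), Pow(Z, 2)), Rational(1, 2)))))
Add(32072, Mul(-1, Function('C')(-69, 168))) = Add(32072, Mul(-1, Add(3, Mul(5, Pow(Add(Pow(-69, 2), Pow(168, 2)), Rational(1, 2)))))) = Add(32072, Mul(-1, Add(3, Mul(5, Pow(Add(4761, 28224), Rational(1, 2)))))) = Add(32072, Mul(-1, Add(3, Mul(5, Pow(32985, Rational(1, 2)))))) = Add(32072, Mul(-1, Add(3, Mul(5, Mul(3, Pow(3665, Rational(1, 2))))))) = Add(32072, Mul(-1, Add(3, Mul(15, Pow(3665, Rational(1, 2)))))) = Add(32072, Add(-3, Mul(-15, Pow(3665, Rational(1, 2))))) = Add(32069, Mul(-15, Pow(3665, Rational(1, 2))))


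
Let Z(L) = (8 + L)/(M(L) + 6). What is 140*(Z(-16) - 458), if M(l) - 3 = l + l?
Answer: -1473640/23 ≈ -64071.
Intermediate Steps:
M(l) = 3 + 2*l (M(l) = 3 + (l + l) = 3 + 2*l)
Z(L) = (8 + L)/(9 + 2*L) (Z(L) = (8 + L)/((3 + 2*L) + 6) = (8 + L)/(9 + 2*L))
140*(Z(-16) - 458) = 140*((8 - 16)/(9 + 2*(-16)) - 458) = 140*(-8/(9 - 32) - 458) = 140*(-8/(-23) - 458) = 140*(-1/23*(-8) - 458) = 140*(8/23 - 458) = 140*(-10526/23) = -1473640/23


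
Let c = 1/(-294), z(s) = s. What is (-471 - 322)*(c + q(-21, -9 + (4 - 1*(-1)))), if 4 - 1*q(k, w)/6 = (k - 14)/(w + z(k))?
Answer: -18181111/1470 ≈ -12368.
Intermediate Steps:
c = -1/294 ≈ -0.0034014
q(k, w) = 24 - 6*(-14 + k)/(k + w) (q(k, w) = 24 - 6*(k - 14)/(w + k) = 24 - 6*(-14 + k)/(k + w))
(-471 - 322)*(c + q(-21, -9 + (4 - 1*(-1)))) = (-471 - 322)*(-1/294 + 6*(14 + 3*(-21) + 4*(-9 + (4 - 1*(-1))))/(-21 + (-9 + (4 - 1*(-1))))) = -793*(-1/294 + 6*(14 - 63 + 4*(-9 + (4 + 1)))/(-21 + (-9 + (4 + 1)))) = -793*(-1/294 + 6*(14 - 63 + 4*(-9 + 5))/(-21 + (-9 + 5))) = -793*(-1/294 + 6*(14 - 63 + 4*(-4))/(-21 - 4)) = -793*(-1/294 + 6*(14 - 63 - 16)/(-25)) = -793*(-1/294 + 6*(-1/25)*(-65)) = -793*(-1/294 + 78/5) = -793*22927/1470 = -18181111/1470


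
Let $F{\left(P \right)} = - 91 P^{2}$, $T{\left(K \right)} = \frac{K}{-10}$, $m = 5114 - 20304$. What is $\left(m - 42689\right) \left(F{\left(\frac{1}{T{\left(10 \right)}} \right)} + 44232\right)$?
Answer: $-2554836939$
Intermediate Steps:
$m = -15190$
$T{\left(K \right)} = - \frac{K}{10}$ ($T{\left(K \right)} = K \left(- \frac{1}{10}\right) = - \frac{K}{10}$)
$\left(m - 42689\right) \left(F{\left(\frac{1}{T{\left(10 \right)}} \right)} + 44232\right) = \left(-15190 - 42689\right) \left(- 91 \left(\frac{1}{\left(- \frac{1}{10}\right) 10}\right)^{2} + 44232\right) = - 57879 \left(- 91 \left(\frac{1}{-1}\right)^{2} + 44232\right) = - 57879 \left(- 91 \left(-1\right)^{2} + 44232\right) = - 57879 \left(\left(-91\right) 1 + 44232\right) = - 57879 \left(-91 + 44232\right) = \left(-57879\right) 44141 = -2554836939$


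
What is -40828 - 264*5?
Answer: -42148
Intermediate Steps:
-40828 - 264*5 = -40828 - 1320 = -42148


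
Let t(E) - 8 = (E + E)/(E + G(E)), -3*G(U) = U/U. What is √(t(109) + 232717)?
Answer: √6183323826/163 ≈ 482.42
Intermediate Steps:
G(U) = -⅓ (G(U) = -U/(3*U) = -⅓*1 = -⅓)
t(E) = 8 + 2*E/(-⅓ + E) (t(E) = 8 + (E + E)/(E - ⅓) = 8 + (2*E)/(-⅓ + E) = 8 + 2*E/(-⅓ + E))
√(t(109) + 232717) = √(2*(-4 + 15*109)/(-1 + 3*109) + 232717) = √(2*(-4 + 1635)/(-1 + 327) + 232717) = √(2*1631/326 + 232717) = √(2*(1/326)*1631 + 232717) = √(1631/163 + 232717) = √(37934502/163) = √6183323826/163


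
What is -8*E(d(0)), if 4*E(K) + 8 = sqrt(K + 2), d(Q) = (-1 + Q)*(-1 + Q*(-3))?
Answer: 16 - 2*sqrt(3) ≈ 12.536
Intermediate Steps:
d(Q) = (-1 + Q)*(-1 - 3*Q)
E(K) = -2 + sqrt(2 + K)/4 (E(K) = -2 + sqrt(K + 2)/4 = -2 + sqrt(2 + K)/4)
-8*E(d(0)) = -8*(-2 + sqrt(2 + (1 - 3*0**2 + 2*0))/4) = -8*(-2 + sqrt(2 + (1 - 3*0 + 0))/4) = -8*(-2 + sqrt(2 + (1 + 0 + 0))/4) = -8*(-2 + sqrt(2 + 1)/4) = -8*(-2 + sqrt(3)/4) = 16 - 2*sqrt(3)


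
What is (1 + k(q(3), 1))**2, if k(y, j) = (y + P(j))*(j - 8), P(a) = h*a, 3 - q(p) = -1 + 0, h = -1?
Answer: 400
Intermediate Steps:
q(p) = 4 (q(p) = 3 - (-1 + 0) = 3 - 1*(-1) = 3 + 1 = 4)
P(a) = -a
k(y, j) = (-8 + j)*(y - j) (k(y, j) = (y - j)*(j - 8) = (y - j)*(-8 + j) = (-8 + j)*(y - j))
(1 + k(q(3), 1))**2 = (1 + (-1*1**2 - 8*4 + 8*1 + 1*4))**2 = (1 + (-1*1 - 32 + 8 + 4))**2 = (1 + (-1 - 32 + 8 + 4))**2 = (1 - 21)**2 = (-20)**2 = 400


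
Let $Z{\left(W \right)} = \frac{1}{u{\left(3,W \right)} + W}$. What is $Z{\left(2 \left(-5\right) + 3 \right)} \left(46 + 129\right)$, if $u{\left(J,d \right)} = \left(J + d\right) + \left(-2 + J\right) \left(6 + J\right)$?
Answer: $- \frac{175}{2} \approx -87.5$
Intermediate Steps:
$u{\left(J,d \right)} = J + d + \left(-2 + J\right) \left(6 + J\right)$
$Z{\left(W \right)} = \frac{1}{12 + 2 W}$ ($Z{\left(W \right)} = \frac{1}{\left(-12 + W + 3^{2} + 5 \cdot 3\right) + W} = \frac{1}{\left(-12 + W + 9 + 15\right) + W} = \frac{1}{\left(12 + W\right) + W} = \frac{1}{12 + 2 W}$)
$Z{\left(2 \left(-5\right) + 3 \right)} \left(46 + 129\right) = \frac{1}{2 \left(6 + \left(2 \left(-5\right) + 3\right)\right)} \left(46 + 129\right) = \frac{1}{2 \left(6 + \left(-10 + 3\right)\right)} 175 = \frac{1}{2 \left(6 - 7\right)} 175 = \frac{1}{2 \left(-1\right)} 175 = \frac{1}{2} \left(-1\right) 175 = \left(- \frac{1}{2}\right) 175 = - \frac{175}{2}$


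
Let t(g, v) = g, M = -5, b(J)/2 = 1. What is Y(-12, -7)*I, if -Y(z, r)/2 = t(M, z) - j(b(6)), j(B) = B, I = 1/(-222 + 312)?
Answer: 7/45 ≈ 0.15556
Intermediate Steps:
b(J) = 2 (b(J) = 2*1 = 2)
I = 1/90 ≈ 0.011111
Y(z, r) = 14 (Y(z, r) = -2*(-5 - 1*2) = -2*(-5 - 2) = -2*(-7) = 14)
Y(-12, -7)*I = 14*(1/90) = 7/45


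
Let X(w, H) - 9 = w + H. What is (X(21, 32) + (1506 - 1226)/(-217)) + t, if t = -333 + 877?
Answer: 18746/31 ≈ 604.71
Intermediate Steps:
X(w, H) = 9 + H + w (X(w, H) = 9 + (w + H) = 9 + (H + w) = 9 + H + w)
t = 544
(X(21, 32) + (1506 - 1226)/(-217)) + t = ((9 + 32 + 21) + (1506 - 1226)/(-217)) + 544 = (62 + 280*(-1/217)) + 544 = (62 - 40/31) + 544 = 1882/31 + 544 = 18746/31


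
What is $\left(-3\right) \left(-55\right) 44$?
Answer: $7260$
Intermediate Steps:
$\left(-3\right) \left(-55\right) 44 = 165 \cdot 44 = 7260$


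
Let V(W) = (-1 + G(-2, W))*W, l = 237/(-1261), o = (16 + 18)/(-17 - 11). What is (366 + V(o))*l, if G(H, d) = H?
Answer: -1226475/17654 ≈ -69.473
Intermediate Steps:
o = -17/14 (o = 34/(-28) = 34*(-1/28) = -17/14 ≈ -1.2143)
l = -237/1261 (l = 237*(-1/1261) = -237/1261 ≈ -0.18795)
V(W) = -3*W (V(W) = (-1 - 2)*W = -3*W)
(366 + V(o))*l = (366 - 3*(-17/14))*(-237/1261) = (366 + 51/14)*(-237/1261) = (5175/14)*(-237/1261) = -1226475/17654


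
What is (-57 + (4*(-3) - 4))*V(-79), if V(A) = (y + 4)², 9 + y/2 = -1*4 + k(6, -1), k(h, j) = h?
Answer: -7300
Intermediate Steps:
y = -14 (y = -18 + 2*(-1*4 + 6) = -18 + 2*(-4 + 6) = -18 + 2*2 = -18 + 4 = -14)
V(A) = 100 (V(A) = (-14 + 4)² = (-10)² = 100)
(-57 + (4*(-3) - 4))*V(-79) = (-57 + (4*(-3) - 4))*100 = (-57 + (-12 - 4))*100 = (-57 - 16)*100 = -73*100 = -7300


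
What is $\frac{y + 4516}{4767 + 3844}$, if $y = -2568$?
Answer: $\frac{1948}{8611} \approx 0.22622$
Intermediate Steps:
$\frac{y + 4516}{4767 + 3844} = \frac{-2568 + 4516}{4767 + 3844} = \frac{1948}{8611}$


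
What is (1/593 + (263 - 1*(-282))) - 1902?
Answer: -804700/593 ≈ -1357.0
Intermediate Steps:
(1/593 + (263 - 1*(-282))) - 1902 = (1/593 + (263 + 282)) - 1902 = (1/593 + 545) - 1902 = 323186/593 - 1902 = -804700/593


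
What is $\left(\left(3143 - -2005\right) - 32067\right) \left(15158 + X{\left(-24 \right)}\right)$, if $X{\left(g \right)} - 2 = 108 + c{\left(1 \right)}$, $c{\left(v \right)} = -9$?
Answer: $-410757021$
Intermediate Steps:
$X{\left(g \right)} = 101$ ($X{\left(g \right)} = 2 + \left(108 - 9\right) = 2 + 99 = 101$)
$\left(\left(3143 - -2005\right) - 32067\right) \left(15158 + X{\left(-24 \right)}\right) = \left(\left(3143 - -2005\right) - 32067\right) \left(15158 + 101\right) = \left(\left(3143 + 2005\right) - 32067\right) 15259 = \left(5148 - 32067\right) 15259 = \left(-26919\right) 15259 = -410757021$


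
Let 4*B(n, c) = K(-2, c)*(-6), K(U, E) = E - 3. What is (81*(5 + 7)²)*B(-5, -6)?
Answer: 157464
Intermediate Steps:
K(U, E) = -3 + E
B(n, c) = 9/2 - 3*c/2 (B(n, c) = ((-3 + c)*(-6))/4 = (18 - 6*c)/4 = 9/2 - 3*c/2)
(81*(5 + 7)²)*B(-5, -6) = (81*(5 + 7)²)*(9/2 - 3/2*(-6)) = (81*12²)*(9/2 + 9) = (81*144)*(27/2) = 11664*(27/2) = 157464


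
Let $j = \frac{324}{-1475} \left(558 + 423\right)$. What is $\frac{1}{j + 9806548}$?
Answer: $\frac{1475}{14464340456} \approx 1.0197 \cdot 10^{-7}$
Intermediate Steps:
$j = - \frac{317844}{1475}$ ($j = 324 \left(- \frac{1}{1475}\right) 981 = \left(- \frac{324}{1475}\right) 981 = - \frac{317844}{1475} \approx -215.49$)
$\frac{1}{j + 9806548} = \frac{1}{- \frac{317844}{1475} + 9806548} = \frac{1}{\frac{14464340456}{1475}} = \frac{1475}{14464340456}$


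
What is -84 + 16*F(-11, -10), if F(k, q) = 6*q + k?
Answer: -1220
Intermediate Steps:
F(k, q) = k + 6*q
-84 + 16*F(-11, -10) = -84 + 16*(-11 + 6*(-10)) = -84 + 16*(-11 - 60) = -84 + 16*(-71) = -84 - 1136 = -1220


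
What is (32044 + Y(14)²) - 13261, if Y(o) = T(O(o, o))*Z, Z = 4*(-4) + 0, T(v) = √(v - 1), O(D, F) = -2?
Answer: 18015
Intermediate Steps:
T(v) = √(-1 + v)
Z = -16 (Z = -16 + 0 = -16)
Y(o) = -16*I*√3 (Y(o) = √(-1 - 2)*(-16) = √(-3)*(-16) = (I*√3)*(-16) = -16*I*√3)
(32044 + Y(14)²) - 13261 = (32044 + (-16*I*√3)²) - 13261 = (32044 - 768) - 13261 = 31276 - 13261 = 18015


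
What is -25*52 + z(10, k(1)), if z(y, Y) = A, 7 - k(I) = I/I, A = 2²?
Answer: -1296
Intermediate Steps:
A = 4
k(I) = 6 (k(I) = 7 - I/I = 7 - 1*1 = 7 - 1 = 6)
z(y, Y) = 4
-25*52 + z(10, k(1)) = -25*52 + 4 = -1300 + 4 = -1296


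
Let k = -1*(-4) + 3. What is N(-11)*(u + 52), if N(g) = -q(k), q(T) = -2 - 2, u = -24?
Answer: 112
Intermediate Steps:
k = 7 (k = 4 + 3 = 7)
q(T) = -4
N(g) = 4 (N(g) = -1*(-4) = 4)
N(-11)*(u + 52) = 4*(-24 + 52) = 4*28 = 112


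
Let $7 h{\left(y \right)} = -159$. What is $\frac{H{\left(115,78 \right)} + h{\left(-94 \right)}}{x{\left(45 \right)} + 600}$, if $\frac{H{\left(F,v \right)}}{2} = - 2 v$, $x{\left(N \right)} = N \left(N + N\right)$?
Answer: $- \frac{781}{10850} \approx -0.071982$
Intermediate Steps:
$h{\left(y \right)} = - \frac{159}{7}$ ($h{\left(y \right)} = \frac{1}{7} \left(-159\right) = - \frac{159}{7}$)
$x{\left(N \right)} = 2 N^{2}$ ($x{\left(N \right)} = N 2 N = 2 N^{2}$)
$H{\left(F,v \right)} = - 4 v$ ($H{\left(F,v \right)} = 2 \left(- 2 v\right) = - 4 v$)
$\frac{H{\left(115,78 \right)} + h{\left(-94 \right)}}{x{\left(45 \right)} + 600} = \frac{\left(-4\right) 78 - \frac{159}{7}}{2 \cdot 45^{2} + 600} = \frac{-312 - \frac{159}{7}}{2 \cdot 2025 + 600} = - \frac{2343}{7 \left(4050 + 600\right)} = - \frac{2343}{7 \cdot 4650} = \left(- \frac{2343}{7}\right) \frac{1}{4650} = - \frac{781}{10850}$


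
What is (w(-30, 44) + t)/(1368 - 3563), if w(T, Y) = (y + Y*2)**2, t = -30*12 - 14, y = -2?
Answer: -7022/2195 ≈ -3.1991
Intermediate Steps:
t = -374 (t = -360 - 14 = -374)
w(T, Y) = (-2 + 2*Y)**2 (w(T, Y) = (-2 + Y*2)**2 = (-2 + 2*Y)**2)
(w(-30, 44) + t)/(1368 - 3563) = (4*(-1 + 44)**2 - 374)/(1368 - 3563) = (4*43**2 - 374)/(-2195) = (4*1849 - 374)*(-1/2195) = (7396 - 374)*(-1/2195) = 7022*(-1/2195) = -7022/2195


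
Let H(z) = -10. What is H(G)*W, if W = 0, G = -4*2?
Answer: 0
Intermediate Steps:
G = -8
H(G)*W = -10*0 = 0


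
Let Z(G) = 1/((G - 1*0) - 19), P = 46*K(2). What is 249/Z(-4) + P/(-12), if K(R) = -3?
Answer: -11431/2 ≈ -5715.5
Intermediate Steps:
P = -138 (P = 46*(-3) = -138)
Z(G) = 1/(-19 + G) (Z(G) = 1/((G + 0) - 19) = 1/(G - 19) = 1/(-19 + G))
249/Z(-4) + P/(-12) = 249/(1/(-19 - 4)) - 138/(-12) = 249/(1/(-23)) - 138*(-1/12) = 249/(-1/23) + 23/2 = 249*(-23) + 23/2 = -5727 + 23/2 = -11431/2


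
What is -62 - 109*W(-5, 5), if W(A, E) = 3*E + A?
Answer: -1152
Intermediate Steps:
W(A, E) = A + 3*E
-62 - 109*W(-5, 5) = -62 - 109*(-5 + 3*5) = -62 - 109*(-5 + 15) = -62 - 109*10 = -62 - 1090 = -1152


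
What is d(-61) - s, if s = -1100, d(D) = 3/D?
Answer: 67097/61 ≈ 1100.0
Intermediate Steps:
d(-61) - s = 3/(-61) - 1*(-1100) = 3*(-1/61) + 1100 = -3/61 + 1100 = 67097/61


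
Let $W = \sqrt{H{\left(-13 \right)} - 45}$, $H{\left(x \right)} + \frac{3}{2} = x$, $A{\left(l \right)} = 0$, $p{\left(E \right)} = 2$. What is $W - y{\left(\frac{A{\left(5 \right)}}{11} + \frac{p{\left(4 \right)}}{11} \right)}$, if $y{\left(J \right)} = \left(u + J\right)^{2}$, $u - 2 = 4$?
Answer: $- \frac{4624}{121} + \frac{i \sqrt{238}}{2} \approx -38.215 + 7.7136 i$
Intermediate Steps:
$u = 6$ ($u = 2 + 4 = 6$)
$H{\left(x \right)} = - \frac{3}{2} + x$
$y{\left(J \right)} = \left(6 + J\right)^{2}$
$W = \frac{i \sqrt{238}}{2}$ ($W = \sqrt{\left(- \frac{3}{2} - 13\right) - 45} = \sqrt{- \frac{29}{2} - 45} = \sqrt{- \frac{119}{2}} = \frac{i \sqrt{238}}{2} \approx 7.7136 i$)
$W - y{\left(\frac{A{\left(5 \right)}}{11} + \frac{p{\left(4 \right)}}{11} \right)} = \frac{i \sqrt{238}}{2} - \left(6 + \left(\frac{0}{11} + \frac{2}{11}\right)\right)^{2} = \frac{i \sqrt{238}}{2} - \left(6 + \left(0 \cdot \frac{1}{11} + 2 \cdot \frac{1}{11}\right)\right)^{2} = \frac{i \sqrt{238}}{2} - \left(6 + \left(0 + \frac{2}{11}\right)\right)^{2} = \frac{i \sqrt{238}}{2} - \left(6 + \frac{2}{11}\right)^{2} = \frac{i \sqrt{238}}{2} - \left(\frac{68}{11}\right)^{2} = \frac{i \sqrt{238}}{2} - \frac{4624}{121} = - \frac{4624}{121} + \frac{i \sqrt{238}}{2}$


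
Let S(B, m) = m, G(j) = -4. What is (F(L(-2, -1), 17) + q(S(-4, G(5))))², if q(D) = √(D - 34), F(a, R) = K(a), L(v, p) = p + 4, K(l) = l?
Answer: (3 + I*√38)² ≈ -29.0 + 36.987*I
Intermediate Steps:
L(v, p) = 4 + p
F(a, R) = a
q(D) = √(-34 + D)
(F(L(-2, -1), 17) + q(S(-4, G(5))))² = ((4 - 1) + √(-34 - 4))² = (3 + √(-38))² = (3 + I*√38)²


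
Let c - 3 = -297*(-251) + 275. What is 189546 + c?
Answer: 264371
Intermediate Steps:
c = 74825 (c = 3 + (-297*(-251) + 275) = 3 + (74547 + 275) = 3 + 74822 = 74825)
189546 + c = 189546 + 74825 = 264371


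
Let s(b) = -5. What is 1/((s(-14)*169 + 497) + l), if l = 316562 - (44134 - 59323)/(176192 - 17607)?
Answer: 158585/50146812379 ≈ 3.1624e-6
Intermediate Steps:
l = 50201999959/158585 (l = 316562 - (-15189)/158585 = 316562 - 1*(-15189/158585) = 316562 + 15189/158585 = 50201999959/158585 ≈ 3.1656e+5)
1/((s(-14)*169 + 497) + l) = 1/((-5*169 + 497) + 50201999959/158585) = 1/((-845 + 497) + 50201999959/158585) = 1/(-348 + 50201999959/158585) = 1/(50146812379/158585) = 158585/50146812379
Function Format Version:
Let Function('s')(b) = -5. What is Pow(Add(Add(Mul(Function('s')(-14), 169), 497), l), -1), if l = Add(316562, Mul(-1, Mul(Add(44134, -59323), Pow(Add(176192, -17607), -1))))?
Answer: Rational(158585, 50146812379) ≈ 3.1624e-6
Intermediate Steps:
l = Rational(50201999959, 158585) (l = Add(316562, Mul(-1, Mul(-15189, Pow(158585, -1)))) = Add(316562, Mul(-1, Mul(-15189, Rational(1, 158585)))) = Add(316562, Mul(-1, Rational(-15189, 158585))) = Add(316562, Rational(15189, 158585)) = Rational(50201999959, 158585) ≈ 3.1656e+5)
Pow(Add(Add(Mul(Function('s')(-14), 169), 497), l), -1) = Pow(Add(Add(Mul(-5, 169), 497), Rational(50201999959, 158585)), -1) = Pow(Add(Add(-845, 497), Rational(50201999959, 158585)), -1) = Pow(Add(-348, Rational(50201999959, 158585)), -1) = Pow(Rational(50146812379, 158585), -1) = Rational(158585, 50146812379)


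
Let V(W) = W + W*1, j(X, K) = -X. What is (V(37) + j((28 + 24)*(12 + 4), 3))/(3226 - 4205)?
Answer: 758/979 ≈ 0.77426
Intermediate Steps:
V(W) = 2*W (V(W) = W + W = 2*W)
(V(37) + j((28 + 24)*(12 + 4), 3))/(3226 - 4205) = (2*37 - (28 + 24)*(12 + 4))/(3226 - 4205) = (74 - 52*16)/(-979) = (74 - 1*832)*(-1/979) = (74 - 832)*(-1/979) = -758*(-1/979) = 758/979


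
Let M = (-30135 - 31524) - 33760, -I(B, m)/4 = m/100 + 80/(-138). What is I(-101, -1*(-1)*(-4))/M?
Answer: -4276/164597775 ≈ -2.5978e-5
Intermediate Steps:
I(B, m) = 160/69 - m/25 (I(B, m) = -4*(m/100 + 80/(-138)) = -4*(m*(1/100) + 80*(-1/138)) = -4*(m/100 - 40/69) = -4*(-40/69 + m/100) = 160/69 - m/25)
M = -95419 (M = -61659 - 33760 = -95419)
I(-101, -1*(-1)*(-4))/M = (160/69 - (-1*(-1))*(-4)/25)/(-95419) = (160/69 - (-4)/25)*(-1/95419) = (160/69 - 1/25*(-4))*(-1/95419) = (160/69 + 4/25)*(-1/95419) = (4276/1725)*(-1/95419) = -4276/164597775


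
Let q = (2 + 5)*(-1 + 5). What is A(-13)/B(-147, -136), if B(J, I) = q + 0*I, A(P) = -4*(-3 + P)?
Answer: 16/7 ≈ 2.2857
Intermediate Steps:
q = 28 (q = 7*4 = 28)
A(P) = 12 - 4*P
B(J, I) = 28 (B(J, I) = 28 + 0*I = 28 + 0 = 28)
A(-13)/B(-147, -136) = (12 - 4*(-13))/28 = (12 + 52)*(1/28) = 64*(1/28) = 16/7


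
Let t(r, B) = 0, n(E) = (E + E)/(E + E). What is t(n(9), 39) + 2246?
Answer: 2246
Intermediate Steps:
n(E) = 1 (n(E) = (2*E)/((2*E)) = (2*E)*(1/(2*E)) = 1)
t(n(9), 39) + 2246 = 0 + 2246 = 2246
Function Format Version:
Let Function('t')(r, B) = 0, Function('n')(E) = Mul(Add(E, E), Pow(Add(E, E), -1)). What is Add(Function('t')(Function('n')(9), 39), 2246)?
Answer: 2246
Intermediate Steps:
Function('n')(E) = 1 (Function('n')(E) = Mul(Mul(2, E), Pow(Mul(2, E), -1)) = Mul(Mul(2, E), Mul(Rational(1, 2), Pow(E, -1))) = 1)
Add(Function('t')(Function('n')(9), 39), 2246) = Add(0, 2246) = 2246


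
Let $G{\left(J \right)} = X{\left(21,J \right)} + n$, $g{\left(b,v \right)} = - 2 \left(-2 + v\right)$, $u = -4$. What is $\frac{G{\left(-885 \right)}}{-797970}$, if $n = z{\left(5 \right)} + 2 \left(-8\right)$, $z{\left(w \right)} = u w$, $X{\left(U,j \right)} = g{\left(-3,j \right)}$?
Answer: $- \frac{869}{398985} \approx -0.002178$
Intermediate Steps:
$g{\left(b,v \right)} = 4 - 2 v$
$X{\left(U,j \right)} = 4 - 2 j$
$z{\left(w \right)} = - 4 w$
$n = -36$ ($n = \left(-4\right) 5 + 2 \left(-8\right) = -20 - 16 = -36$)
$G{\left(J \right)} = -32 - 2 J$ ($G{\left(J \right)} = \left(4 - 2 J\right) - 36 = -32 - 2 J$)
$\frac{G{\left(-885 \right)}}{-797970} = \frac{-32 - -1770}{-797970} = \left(-32 + 1770\right) \left(- \frac{1}{797970}\right) = 1738 \left(- \frac{1}{797970}\right) = - \frac{869}{398985}$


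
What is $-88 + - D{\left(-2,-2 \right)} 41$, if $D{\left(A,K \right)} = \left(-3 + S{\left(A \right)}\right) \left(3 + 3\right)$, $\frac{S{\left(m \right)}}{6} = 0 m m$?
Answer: $650$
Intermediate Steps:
$S{\left(m \right)} = 0$ ($S{\left(m \right)} = 6 \cdot 0 m m = 6 \cdot 0 m = 6 \cdot 0 = 0$)
$D{\left(A,K \right)} = -18$ ($D{\left(A,K \right)} = \left(-3 + 0\right) \left(3 + 3\right) = \left(-3\right) 6 = -18$)
$-88 + - D{\left(-2,-2 \right)} 41 = -88 + \left(-1\right) \left(-18\right) 41 = -88 + 18 \cdot 41 = -88 + 738 = 650$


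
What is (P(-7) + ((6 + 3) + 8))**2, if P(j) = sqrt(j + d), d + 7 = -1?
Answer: (17 + I*sqrt(15))**2 ≈ 274.0 + 131.68*I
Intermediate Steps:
d = -8 (d = -7 - 1 = -8)
P(j) = sqrt(-8 + j) (P(j) = sqrt(j - 8) = sqrt(-8 + j))
(P(-7) + ((6 + 3) + 8))**2 = (sqrt(-8 - 7) + ((6 + 3) + 8))**2 = (sqrt(-15) + (9 + 8))**2 = (I*sqrt(15) + 17)**2 = (17 + I*sqrt(15))**2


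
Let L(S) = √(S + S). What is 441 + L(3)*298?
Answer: 441 + 298*√6 ≈ 1170.9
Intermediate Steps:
L(S) = √2*√S (L(S) = √(2*S) = √2*√S)
441 + L(3)*298 = 441 + (√2*√3)*298 = 441 + √6*298 = 441 + 298*√6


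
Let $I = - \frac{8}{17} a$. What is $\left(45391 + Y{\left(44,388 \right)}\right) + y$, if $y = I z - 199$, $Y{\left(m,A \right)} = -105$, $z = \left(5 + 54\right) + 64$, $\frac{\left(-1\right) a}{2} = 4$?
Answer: $\frac{774351}{17} \approx 45550.0$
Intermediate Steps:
$a = -8$ ($a = \left(-2\right) 4 = -8$)
$z = 123$ ($z = 59 + 64 = 123$)
$I = \frac{64}{17}$ ($I = - \frac{8}{17} \left(-8\right) = \left(-8\right) \frac{1}{17} \left(-8\right) = \left(- \frac{8}{17}\right) \left(-8\right) = \frac{64}{17} \approx 3.7647$)
$y = \frac{4489}{17}$ ($y = \frac{64}{17} \cdot 123 - 199 = \frac{7872}{17} - 199 = \frac{4489}{17} \approx 264.06$)
$\left(45391 + Y{\left(44,388 \right)}\right) + y = \left(45391 - 105\right) + \frac{4489}{17} = 45286 + \frac{4489}{17} = \frac{774351}{17}$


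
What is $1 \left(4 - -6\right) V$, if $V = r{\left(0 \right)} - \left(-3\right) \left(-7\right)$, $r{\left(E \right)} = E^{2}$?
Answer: $-210$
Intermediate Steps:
$V = -21$ ($V = 0^{2} - \left(-3\right) \left(-7\right) = 0 - 21 = -21$)
$1 \left(4 - -6\right) V = 1 \left(4 - -6\right) \left(-21\right) = 1 \left(4 + \left(-2 + 8\right)\right) \left(-21\right) = 1 \left(4 + 6\right) \left(-21\right) = 1 \cdot 10 \left(-21\right) = 10 \left(-21\right) = -210$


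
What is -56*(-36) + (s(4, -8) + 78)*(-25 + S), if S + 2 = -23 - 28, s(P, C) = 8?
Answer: -4692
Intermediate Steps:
S = -53 (S = -2 + (-23 - 28) = -2 - 51 = -53)
-56*(-36) + (s(4, -8) + 78)*(-25 + S) = -56*(-36) + (8 + 78)*(-25 - 53) = 2016 + 86*(-78) = 2016 - 6708 = -4692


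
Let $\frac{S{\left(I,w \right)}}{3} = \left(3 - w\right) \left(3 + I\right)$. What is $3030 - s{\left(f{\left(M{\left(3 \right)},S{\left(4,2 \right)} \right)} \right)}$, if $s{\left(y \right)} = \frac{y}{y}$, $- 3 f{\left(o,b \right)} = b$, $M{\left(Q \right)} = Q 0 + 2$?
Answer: $3029$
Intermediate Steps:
$M{\left(Q \right)} = 2$ ($M{\left(Q \right)} = 0 + 2 = 2$)
$S{\left(I,w \right)} = 3 \left(3 + I\right) \left(3 - w\right)$ ($S{\left(I,w \right)} = 3 \left(3 - w\right) \left(3 + I\right) = 3 \left(3 + I\right) \left(3 - w\right)$)
$f{\left(o,b \right)} = - \frac{b}{3}$
$s{\left(y \right)} = 1$
$3030 - s{\left(f{\left(M{\left(3 \right)},S{\left(4,2 \right)} \right)} \right)} = 3030 - 1 = 3029$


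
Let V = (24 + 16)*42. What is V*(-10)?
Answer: -16800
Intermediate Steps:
V = 1680 (V = 40*42 = 1680)
V*(-10) = 1680*(-10) = -16800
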